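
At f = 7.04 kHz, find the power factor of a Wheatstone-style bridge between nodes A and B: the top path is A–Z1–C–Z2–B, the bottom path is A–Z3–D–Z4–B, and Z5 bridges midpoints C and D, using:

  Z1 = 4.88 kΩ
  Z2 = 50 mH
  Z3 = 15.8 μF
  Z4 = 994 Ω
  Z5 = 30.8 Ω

Step 1 — Angular frequency: ω = 2π·f = 2π·7040 = 4.423e+04 rad/s.
Step 2 — Component impedances:
  Z1: Z = R = 4880 Ω
  Z2: Z = jωL = j·4.423e+04·0.05 = 0 + j2212 Ω
  Z3: Z = 1/(jωC) = -j/(ω·C) = 0 - j1.431 Ω
  Z4: Z = R = 994 Ω
  Z5: Z = R = 30.8 Ω
Step 3 — Bridge requires nodal analysis (the Z5 bridge couples midpoints C and D, so the two paths cannot be reduced to a simple series/parallel combination). Setting node B to ground and injecting 1 A at node A, the 3-node admittance system at A, C, D solves to V_A = Z_AB = 823.6 + j366.4 Ω = 901.4∠24.0° Ω.
Step 4 — Power factor: PF = cos(φ) = Re(Z)/|Z| = 823.6/901.4 = 0.9137.
Step 5 — Type: Im(Z) = 366.4 ⇒ lagging (phase φ = 24.0°).

PF = 0.9137 (lagging, φ = 24.0°)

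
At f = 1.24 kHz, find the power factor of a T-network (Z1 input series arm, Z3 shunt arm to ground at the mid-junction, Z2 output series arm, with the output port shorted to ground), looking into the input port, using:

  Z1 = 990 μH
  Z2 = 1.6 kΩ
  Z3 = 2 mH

Step 1 — Angular frequency: ω = 2π·f = 2π·1240 = 7791 rad/s.
Step 2 — Component impedances:
  Z1: Z = jωL = j·7791·0.00099 = 0 + j7.713 Ω
  Z2: Z = R = 1600 Ω
  Z3: Z = jωL = j·7791·0.002 = 0 + j15.58 Ω
Step 3 — With the output port shorted to ground, the output series arm Z2 runs from the junction to ground; the shunt arm Z3 also runs from the junction to ground. They appear in parallel: Z3 || Z2 = 0.1517 + j15.58 Ω.
Step 4 — Series with input arm Z1: Z_in = Z1 + (Z3 || Z2) = 0.1517 + j23.29 Ω = 23.29∠89.6° Ω.
Step 5 — Power factor: PF = cos(φ) = Re(Z)/|Z| = 0.1517/23.29 = 0.006514.
Step 6 — Type: Im(Z) = 23.29 ⇒ lagging (phase φ = 89.6°).

PF = 0.006514 (lagging, φ = 89.6°)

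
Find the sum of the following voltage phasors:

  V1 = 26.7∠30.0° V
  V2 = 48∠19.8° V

Step 1 — Convert each phasor to rectangular form:
  V1 = 26.7·(cos(30.0°) + j·sin(30.0°)) = 23.12 + j13.35 V
  V2 = 48·(cos(19.8°) + j·sin(19.8°)) = 45.16 + j16.26 V
Step 2 — Sum components: V_total = 68.29 + j29.61 V.
Step 3 — Convert to polar: |V_total| = 74.43 V, ∠V_total = 23.4°.

V_total = 74.43∠23.4° V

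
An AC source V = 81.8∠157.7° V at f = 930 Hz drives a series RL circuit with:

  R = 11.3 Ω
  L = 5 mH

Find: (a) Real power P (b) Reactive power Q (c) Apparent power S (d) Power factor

Step 1 — Angular frequency: ω = 2π·f = 2π·930 = 5843 rad/s.
Step 2 — Component impedances:
  R: Z = R = 11.3 Ω
  L: Z = jωL = j·5843·0.005 = 0 + j29.22 Ω
Step 3 — Series combination: Z_total = R + L = 11.3 + j29.22 Ω = 31.33∠68.9° Ω.
Step 4 — Source phasor: V = 81.8∠157.7° V = -75.68 + j31.04 V.
Step 5 — Current: I = V / Z = 0.05265 + j2.611 A = 2.611∠88.8° A.
Step 6 — Complex power: S = V·I* = 77.05 + j199.2 VA.
Step 7 — Real power: P = Re(S) = 77.05 W.
Step 8 — Reactive power: Q = Im(S) = 199.2 VAR.
Step 9 — Apparent power: |S| = 213.6 VA.
Step 10 — Power factor: PF = P/|S| = 0.3607 (lagging).

(a) P = 77.05 W  (b) Q = 199.2 VAR  (c) S = 213.6 VA  (d) PF = 0.3607 (lagging)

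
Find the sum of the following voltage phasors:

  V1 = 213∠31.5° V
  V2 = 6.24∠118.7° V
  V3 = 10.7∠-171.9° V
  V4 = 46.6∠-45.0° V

Step 1 — Convert each phasor to rectangular form:
  V1 = 213·(cos(31.5°) + j·sin(31.5°)) = 181.6 + j111.3 V
  V2 = 6.24·(cos(118.7°) + j·sin(118.7°)) = -2.997 + j5.473 V
  V3 = 10.7·(cos(-171.9°) + j·sin(-171.9°)) = -10.59 - j1.508 V
  V4 = 46.6·(cos(-45.0°) + j·sin(-45.0°)) = 32.95 - j32.95 V
Step 2 — Sum components: V_total = 201 + j82.31 V.
Step 3 — Convert to polar: |V_total| = 217.2 V, ∠V_total = 22.3°.

V_total = 217.2∠22.3° V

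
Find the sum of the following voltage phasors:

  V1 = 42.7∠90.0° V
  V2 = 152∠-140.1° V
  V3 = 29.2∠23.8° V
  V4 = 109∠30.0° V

Step 1 — Convert each phasor to rectangular form:
  V1 = 42.7·(cos(90.0°) + j·sin(90.0°)) = 0 + j42.7 V
  V2 = 152·(cos(-140.1°) + j·sin(-140.1°)) = -116.6 - j97.5 V
  V3 = 29.2·(cos(23.8°) + j·sin(23.8°)) = 26.72 + j11.78 V
  V4 = 109·(cos(30.0°) + j·sin(30.0°)) = 94.4 + j54.5 V
Step 2 — Sum components: V_total = 4.504 + j11.48 V.
Step 3 — Convert to polar: |V_total| = 12.34 V, ∠V_total = 68.6°.

V_total = 12.34∠68.6° V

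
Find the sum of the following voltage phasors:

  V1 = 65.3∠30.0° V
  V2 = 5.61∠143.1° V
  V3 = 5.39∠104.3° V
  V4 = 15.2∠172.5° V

Step 1 — Convert each phasor to rectangular form:
  V1 = 65.3·(cos(30.0°) + j·sin(30.0°)) = 56.55 + j32.65 V
  V2 = 5.61·(cos(143.1°) + j·sin(143.1°)) = -4.486 + j3.368 V
  V3 = 5.39·(cos(104.3°) + j·sin(104.3°)) = -1.331 + j5.223 V
  V4 = 15.2·(cos(172.5°) + j·sin(172.5°)) = -15.07 + j1.984 V
Step 2 — Sum components: V_total = 35.66 + j43.23 V.
Step 3 — Convert to polar: |V_total| = 56.04 V, ∠V_total = 50.5°.

V_total = 56.04∠50.5° V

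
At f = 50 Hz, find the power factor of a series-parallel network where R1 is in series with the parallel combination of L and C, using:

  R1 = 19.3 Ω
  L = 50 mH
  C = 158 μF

Step 1 — Angular frequency: ω = 2π·f = 2π·50 = 314.2 rad/s.
Step 2 — Component impedances:
  R1: Z = R = 19.3 Ω
  L: Z = jωL = j·314.2·0.05 = 0 + j15.71 Ω
  C: Z = 1/(jωC) = -j/(ω·C) = 0 - j20.15 Ω
Step 3 — Parallel branch: L || C = 1/(1/L + 1/C) = 0 + j71.3 Ω.
Step 4 — Series with R1: Z_total = R1 + (L || C) = 19.3 + j71.3 Ω = 73.87∠74.9° Ω.
Step 5 — Power factor: PF = cos(φ) = Re(Z)/|Z| = 19.3/73.87 = 0.2613.
Step 6 — Type: Im(Z) = 71.3 ⇒ lagging (phase φ = 74.9°).

PF = 0.2613 (lagging, φ = 74.9°)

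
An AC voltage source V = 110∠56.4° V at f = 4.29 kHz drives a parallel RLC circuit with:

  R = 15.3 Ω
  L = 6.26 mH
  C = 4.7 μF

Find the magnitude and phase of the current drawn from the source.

Step 1 — Angular frequency: ω = 2π·f = 2π·4290 = 2.695e+04 rad/s.
Step 2 — Component impedances:
  R: Z = R = 15.3 Ω
  L: Z = jωL = j·2.695e+04·0.00626 = 0 + j168.7 Ω
  C: Z = 1/(jωC) = -j/(ω·C) = 0 - j7.893 Ω
Step 3 — Parallel combination: 1/Z_total = 1/R + 1/L + 1/C; Z_total = 3.466 - j6.405 Ω = 7.283∠-61.6° Ω.
Step 4 — Source phasor: V = 110∠56.4° V = 60.87 + j91.62 V.
Step 5 — Ohm's law: I = V / Z_total = (60.87 + j91.62) / (3.466 - j6.405) = -7.086 + j13.34 A.
Step 6 — Convert to polar: |I| = 15.1 A, ∠I = 118.0°.

I = 15.1∠118.0° A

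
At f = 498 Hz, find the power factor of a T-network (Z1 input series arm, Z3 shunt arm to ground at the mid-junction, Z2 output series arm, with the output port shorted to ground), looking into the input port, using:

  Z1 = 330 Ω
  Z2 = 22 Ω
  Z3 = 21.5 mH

Step 1 — Angular frequency: ω = 2π·f = 2π·498 = 3129 rad/s.
Step 2 — Component impedances:
  Z1: Z = R = 330 Ω
  Z2: Z = R = 22 Ω
  Z3: Z = jωL = j·3129·0.0215 = 0 + j67.27 Ω
Step 3 — With the output port shorted to ground, the output series arm Z2 runs from the junction to ground; the shunt arm Z3 also runs from the junction to ground. They appear in parallel: Z3 || Z2 = 19.87 + j6.499 Ω.
Step 4 — Series with input arm Z1: Z_in = Z1 + (Z3 || Z2) = 349.9 + j6.499 Ω = 349.9∠1.1° Ω.
Step 5 — Power factor: PF = cos(φ) = Re(Z)/|Z| = 349.87/349.93 = 0.9998.
Step 6 — Type: Im(Z) = 6.499 ⇒ lagging (phase φ = 1.1°).

PF = 0.9998 (lagging, φ = 1.1°)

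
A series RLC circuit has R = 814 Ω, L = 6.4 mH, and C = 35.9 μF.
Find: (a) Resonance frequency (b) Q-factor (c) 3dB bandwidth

Step 1 — Resonance: ω₀ = 1/√(LC) = 1/√(0.0064·3.59e-05) = 2086 rad/s.
Step 2 — f₀ = ω₀/(2π) = 332 Hz.
Step 3 — Series Q: Q = ω₀L/R = 2086·0.0064/814 = 0.0164.
Step 4 — Bandwidth: Δω = ω₀/Q = 1.272e+05 rad/s; BW = Δω/(2π) = 2.024e+04 Hz.

(a) f₀ = 332 Hz  (b) Q = 0.0164  (c) BW = 2.024e+04 Hz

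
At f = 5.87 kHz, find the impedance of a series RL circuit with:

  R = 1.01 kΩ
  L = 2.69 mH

Step 1 — Angular frequency: ω = 2π·f = 2π·5870 = 3.688e+04 rad/s.
Step 2 — Component impedances:
  R: Z = R = 1010 Ω
  L: Z = jωL = j·3.688e+04·0.00269 = 0 + j99.21 Ω
Step 3 — Series combination: Z_total = R + L = 1010 + j99.21 Ω = 1015∠5.6° Ω.

Z = 1010 + j99.21 Ω = 1015∠5.6° Ω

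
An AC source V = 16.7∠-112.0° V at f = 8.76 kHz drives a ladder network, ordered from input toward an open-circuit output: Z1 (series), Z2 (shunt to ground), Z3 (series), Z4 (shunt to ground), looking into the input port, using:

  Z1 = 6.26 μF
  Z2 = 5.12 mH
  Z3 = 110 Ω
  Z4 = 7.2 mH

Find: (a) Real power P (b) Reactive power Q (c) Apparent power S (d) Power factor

Step 1 — Angular frequency: ω = 2π·f = 2π·8760 = 5.504e+04 rad/s.
Step 2 — Component impedances:
  Z1: Z = 1/(jωC) = -j/(ω·C) = 0 - j2.902 Ω
  Z2: Z = jωL = j·5.504e+04·0.00512 = 0 + j281.8 Ω
  Z3: Z = R = 110 Ω
  Z4: Z = jωL = j·5.504e+04·0.0072 = 0 + j396.3 Ω
Step 3 — Ladder network (open output): work backward from the far end, alternating series and parallel combinations. Z_in = 18.51 + j164.8 Ω = 165.8∠83.6° Ω.
Step 4 — Source phasor: V = 16.7∠-112.0° V = -6.256 - j15.48 V.
Step 5 — Current: I = V / Z = -0.097 + j0.02707 A = 0.1007∠164.4° A.
Step 6 — Complex power: S = V·I* = 0.1877 + j1.671 VA.
Step 7 — Real power: P = Re(S) = 0.1877 W.
Step 8 — Reactive power: Q = Im(S) = 1.671 VAR.
Step 9 — Apparent power: |S| = 1.682 VA.
Step 10 — Power factor: PF = P/|S| = 0.1116 (lagging).

(a) P = 0.1877 W  (b) Q = 1.671 VAR  (c) S = 1.682 VA  (d) PF = 0.1116 (lagging)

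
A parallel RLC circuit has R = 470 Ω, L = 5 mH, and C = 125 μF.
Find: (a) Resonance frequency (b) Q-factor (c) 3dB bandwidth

Step 1 — Resonance: ω₀ = 1/√(LC) = 1/√(0.005·0.000125) = 1265 rad/s.
Step 2 — f₀ = ω₀/(2π) = 201.3 Hz.
Step 3 — Parallel Q: Q = R/(ω₀L) = 470/(1265·0.005) = 74.31.
Step 4 — Bandwidth: Δω = ω₀/Q = 17.02 rad/s; BW = Δω/(2π) = 2.709 Hz.

(a) f₀ = 201.3 Hz  (b) Q = 74.31  (c) BW = 2.709 Hz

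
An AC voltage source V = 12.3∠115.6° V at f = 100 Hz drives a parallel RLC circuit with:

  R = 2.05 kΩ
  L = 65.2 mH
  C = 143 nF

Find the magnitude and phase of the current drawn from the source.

Step 1 — Angular frequency: ω = 2π·f = 2π·100 = 628.3 rad/s.
Step 2 — Component impedances:
  R: Z = R = 2050 Ω
  L: Z = jωL = j·628.3·0.0652 = 0 + j40.97 Ω
  C: Z = 1/(jωC) = -j/(ω·C) = 0 - j1.113e+04 Ω
Step 3 — Parallel combination: 1/Z_total = 1/R + 1/L + 1/C; Z_total = 0.8244 + j41.1 Ω = 41.11∠88.9° Ω.
Step 4 — Source phasor: V = 12.3∠115.6° V = -5.315 + j11.09 V.
Step 5 — Ohm's law: I = V / Z_total = (-5.315 + j11.09) / (0.8244 + j41.1) = 0.2672 + j0.1347 A.
Step 6 — Convert to polar: |I| = 0.2992 A, ∠I = 26.7°.

I = 0.2992∠26.7° A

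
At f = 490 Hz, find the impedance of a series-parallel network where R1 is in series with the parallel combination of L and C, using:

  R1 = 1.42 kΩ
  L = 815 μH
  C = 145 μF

Step 1 — Angular frequency: ω = 2π·f = 2π·490 = 3079 rad/s.
Step 2 — Component impedances:
  R1: Z = R = 1420 Ω
  L: Z = jωL = j·3079·0.000815 = 0 + j2.509 Ω
  C: Z = 1/(jωC) = -j/(ω·C) = 0 - j2.24 Ω
Step 3 — Parallel branch: L || C = 1/(1/L + 1/C) = 0 - j20.88 Ω.
Step 4 — Series with R1: Z_total = R1 + (L || C) = 1420 - j20.88 Ω = 1420∠-0.8° Ω.

Z = 1420 - j20.88 Ω = 1420∠-0.8° Ω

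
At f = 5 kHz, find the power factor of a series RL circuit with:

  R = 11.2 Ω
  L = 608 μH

Step 1 — Angular frequency: ω = 2π·f = 2π·5000 = 3.142e+04 rad/s.
Step 2 — Component impedances:
  R: Z = R = 11.2 Ω
  L: Z = jωL = j·3.142e+04·0.000608 = 0 + j19.1 Ω
Step 3 — Series combination: Z_total = R + L = 11.2 + j19.1 Ω = 22.14∠59.6° Ω.
Step 4 — Power factor: PF = cos(φ) = Re(Z)/|Z| = 11.2/22.142 = 0.5058.
Step 5 — Type: Im(Z) = 19.1 ⇒ lagging (phase φ = 59.6°).

PF = 0.5058 (lagging, φ = 59.6°)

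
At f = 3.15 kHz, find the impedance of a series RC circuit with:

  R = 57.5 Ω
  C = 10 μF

Step 1 — Angular frequency: ω = 2π·f = 2π·3150 = 1.979e+04 rad/s.
Step 2 — Component impedances:
  R: Z = R = 57.5 Ω
  C: Z = 1/(jωC) = -j/(ω·C) = 0 - j5.053 Ω
Step 3 — Series combination: Z_total = R + C = 57.5 - j5.053 Ω = 57.72∠-5.0° Ω.

Z = 57.5 - j5.053 Ω = 57.72∠-5.0° Ω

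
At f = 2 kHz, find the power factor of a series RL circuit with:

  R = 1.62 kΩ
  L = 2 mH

Step 1 — Angular frequency: ω = 2π·f = 2π·2000 = 1.257e+04 rad/s.
Step 2 — Component impedances:
  R: Z = R = 1620 Ω
  L: Z = jωL = j·1.257e+04·0.002 = 0 + j25.13 Ω
Step 3 — Series combination: Z_total = R + L = 1620 + j25.13 Ω = 1620∠0.9° Ω.
Step 4 — Power factor: PF = cos(φ) = Re(Z)/|Z| = 1620/1620.2 = 0.9999.
Step 5 — Type: Im(Z) = 25.13 ⇒ lagging (phase φ = 0.9°).

PF = 0.9999 (lagging, φ = 0.9°)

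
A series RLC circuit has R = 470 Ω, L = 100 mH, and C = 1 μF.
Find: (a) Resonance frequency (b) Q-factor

Step 1 — Resonance condition Im(Z)=0 gives ω₀ = 1/√(LC).
Step 2 — ω₀ = 1/√(0.1·1e-06) = 3162 rad/s.
Step 3 — f₀ = ω₀/(2π) = 503.3 Hz.
Step 4 — Series Q: Q = ω₀L/R = 3162·0.1/470 = 0.6728.

(a) f₀ = 503.3 Hz  (b) Q = 0.6728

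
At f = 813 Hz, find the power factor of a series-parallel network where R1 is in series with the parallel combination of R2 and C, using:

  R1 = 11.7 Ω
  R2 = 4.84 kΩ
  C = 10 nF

Step 1 — Angular frequency: ω = 2π·f = 2π·813 = 5108 rad/s.
Step 2 — Component impedances:
  R1: Z = R = 11.7 Ω
  R2: Z = R = 4840 Ω
  C: Z = 1/(jωC) = -j/(ω·C) = 0 - j1.958e+04 Ω
Step 3 — Parallel branch: R2 || C = 1/(1/R2 + 1/C) = 4561 - j1128 Ω.
Step 4 — Series with R1: Z_total = R1 + (R2 || C) = 4573 - j1128 Ω = 4710∠-13.9° Ω.
Step 5 — Power factor: PF = cos(φ) = Re(Z)/|Z| = 4573/4710 = 0.9709.
Step 6 — Type: Im(Z) = -1128 ⇒ leading (phase φ = -13.9°).

PF = 0.9709 (leading, φ = -13.9°)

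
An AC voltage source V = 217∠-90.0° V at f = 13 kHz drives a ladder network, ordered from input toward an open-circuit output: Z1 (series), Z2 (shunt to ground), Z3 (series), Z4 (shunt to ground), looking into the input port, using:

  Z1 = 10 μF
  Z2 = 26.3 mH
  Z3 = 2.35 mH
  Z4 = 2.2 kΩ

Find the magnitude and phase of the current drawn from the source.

Step 1 — Angular frequency: ω = 2π·f = 2π·1.3e+04 = 8.168e+04 rad/s.
Step 2 — Component impedances:
  Z1: Z = 1/(jωC) = -j/(ω·C) = 0 - j1.224 Ω
  Z2: Z = jωL = j·8.168e+04·0.0263 = 0 + j2148 Ω
  Z3: Z = jωL = j·8.168e+04·0.00235 = 0 + j192 Ω
  Z4: Z = R = 2200 Ω
Step 3 — Ladder network (open output): work backward from the far end, alternating series and parallel combinations. Z_in = 984.1 + j1100 Ω = 1476∠48.2° Ω.
Step 4 — Source phasor: V = 217∠-90.0° V = 0 - j217 V.
Step 5 — Ohm's law: I = V / Z_total = (0 - j217) / (984.1 + j1100) = -0.1096 - j0.09801 A.
Step 6 — Convert to polar: |I| = 0.147 A, ∠I = -138.2°.

I = 0.147∠-138.2° A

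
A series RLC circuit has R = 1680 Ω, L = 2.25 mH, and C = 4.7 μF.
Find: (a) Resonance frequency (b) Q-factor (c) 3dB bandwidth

Step 1 — Resonance: ω₀ = 1/√(LC) = 1/√(0.00225·4.7e-06) = 9724 rad/s.
Step 2 — f₀ = ω₀/(2π) = 1548 Hz.
Step 3 — Series Q: Q = ω₀L/R = 9724·0.00225/1680 = 0.01302.
Step 4 — Bandwidth: Δω = ω₀/Q = 7.467e+05 rad/s; BW = Δω/(2π) = 1.188e+05 Hz.

(a) f₀ = 1548 Hz  (b) Q = 0.01302  (c) BW = 1.188e+05 Hz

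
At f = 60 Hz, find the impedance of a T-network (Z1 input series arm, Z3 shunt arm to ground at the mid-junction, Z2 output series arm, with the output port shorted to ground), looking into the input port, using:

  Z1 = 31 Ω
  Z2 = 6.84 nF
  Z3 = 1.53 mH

Step 1 — Angular frequency: ω = 2π·f = 2π·60 = 377 rad/s.
Step 2 — Component impedances:
  Z1: Z = R = 31 Ω
  Z2: Z = 1/(jωC) = -j/(ω·C) = 0 - j3.878e+05 Ω
  Z3: Z = jωL = j·377·0.00153 = 0 + j0.5768 Ω
Step 3 — With the output port shorted to ground, the output series arm Z2 runs from the junction to ground; the shunt arm Z3 also runs from the junction to ground. They appear in parallel: Z3 || Z2 = 0 + j0.5768 Ω.
Step 4 — Series with input arm Z1: Z_in = Z1 + (Z3 || Z2) = 31 + j0.5768 Ω = 31.01∠1.1° Ω.

Z = 31 + j0.5768 Ω = 31.01∠1.1° Ω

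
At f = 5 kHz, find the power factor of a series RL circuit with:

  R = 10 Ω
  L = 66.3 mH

Step 1 — Angular frequency: ω = 2π·f = 2π·5000 = 3.142e+04 rad/s.
Step 2 — Component impedances:
  R: Z = R = 10 Ω
  L: Z = jωL = j·3.142e+04·0.0663 = 0 + j2083 Ω
Step 3 — Series combination: Z_total = R + L = 10 + j2083 Ω = 2083∠89.7° Ω.
Step 4 — Power factor: PF = cos(φ) = Re(Z)/|Z| = 10/2083 = 0.004801.
Step 5 — Type: Im(Z) = 2083 ⇒ lagging (phase φ = 89.7°).

PF = 0.004801 (lagging, φ = 89.7°)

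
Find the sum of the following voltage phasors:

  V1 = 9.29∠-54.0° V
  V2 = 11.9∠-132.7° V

Step 1 — Convert each phasor to rectangular form:
  V1 = 9.29·(cos(-54.0°) + j·sin(-54.0°)) = 5.461 - j7.516 V
  V2 = 11.9·(cos(-132.7°) + j·sin(-132.7°)) = -8.07 - j8.745 V
Step 2 — Sum components: V_total = -2.61 - j16.26 V.
Step 3 — Convert to polar: |V_total| = 16.47 V, ∠V_total = -99.1°.

V_total = 16.47∠-99.1° V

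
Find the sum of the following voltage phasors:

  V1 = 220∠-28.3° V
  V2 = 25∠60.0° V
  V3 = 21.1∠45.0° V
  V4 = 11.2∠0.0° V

Step 1 — Convert each phasor to rectangular form:
  V1 = 220·(cos(-28.3°) + j·sin(-28.3°)) = 193.7 - j104.3 V
  V2 = 25·(cos(60.0°) + j·sin(60.0°)) = 12.5 + j21.65 V
  V3 = 21.1·(cos(45.0°) + j·sin(45.0°)) = 14.92 + j14.92 V
  V4 = 11.2·(cos(0.0°) + j·sin(0.0°)) = 11.2 V
Step 2 — Sum components: V_total = 232.3 - j67.73 V.
Step 3 — Convert to polar: |V_total| = 242 V, ∠V_total = -16.3°.

V_total = 242∠-16.3° V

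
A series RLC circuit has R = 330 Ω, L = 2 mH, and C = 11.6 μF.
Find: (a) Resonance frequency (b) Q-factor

Step 1 — Resonance condition Im(Z)=0 gives ω₀ = 1/√(LC).
Step 2 — ω₀ = 1/√(0.002·1.16e-05) = 6565 rad/s.
Step 3 — f₀ = ω₀/(2π) = 1045 Hz.
Step 4 — Series Q: Q = ω₀L/R = 6565·0.002/330 = 0.03979.

(a) f₀ = 1045 Hz  (b) Q = 0.03979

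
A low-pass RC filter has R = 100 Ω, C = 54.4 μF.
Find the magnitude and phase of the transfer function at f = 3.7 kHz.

Step 1 — Angular frequency: ω = 2π·3700 = 2.325e+04 rad/s.
Step 2 — Transfer function: H(jω) = 1/(1 + jωRC).
Step 3 — Denominator: 1 + jωRC = 1 + j·2.325e+04·100·5.44e-05 = 1 + j126.5.
Step 4 — H = 6.252e-05 - j0.007907.
Step 5 — Magnitude: |H| = 0.007907 (-42.0 dB); phase: φ = -89.5°.

|H| = 0.007907 (-42.0 dB), φ = -89.5°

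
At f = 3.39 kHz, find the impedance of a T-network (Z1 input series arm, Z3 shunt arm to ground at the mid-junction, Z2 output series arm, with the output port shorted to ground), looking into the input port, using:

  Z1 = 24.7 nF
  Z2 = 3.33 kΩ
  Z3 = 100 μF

Step 1 — Angular frequency: ω = 2π·f = 2π·3390 = 2.13e+04 rad/s.
Step 2 — Component impedances:
  Z1: Z = 1/(jωC) = -j/(ω·C) = 0 - j1901 Ω
  Z2: Z = R = 3330 Ω
  Z3: Z = 1/(jωC) = -j/(ω·C) = 0 - j0.4695 Ω
Step 3 — With the output port shorted to ground, the output series arm Z2 runs from the junction to ground; the shunt arm Z3 also runs from the junction to ground. They appear in parallel: Z3 || Z2 = 6.619e-05 - j0.4695 Ω.
Step 4 — Series with input arm Z1: Z_in = Z1 + (Z3 || Z2) = 6.619e-05 - j1901 Ω = 1901∠-90.0° Ω.

Z = 6.619e-05 - j1901 Ω = 1901∠-90.0° Ω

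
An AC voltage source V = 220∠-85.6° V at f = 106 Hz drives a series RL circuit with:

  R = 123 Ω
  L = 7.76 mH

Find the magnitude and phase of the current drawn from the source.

Step 1 — Angular frequency: ω = 2π·f = 2π·106 = 666 rad/s.
Step 2 — Component impedances:
  R: Z = R = 123 Ω
  L: Z = jωL = j·666·0.00776 = 0 + j5.168 Ω
Step 3 — Series combination: Z_total = R + L = 123 + j5.168 Ω = 123.1∠2.4° Ω.
Step 4 — Source phasor: V = 220∠-85.6° V = 16.88 - j219.4 V.
Step 5 — Ohm's law: I = V / Z_total = (16.88 - j219.4) / (123 + j5.168) = 0.06218 - j1.786 A.
Step 6 — Convert to polar: |I| = 1.787 A, ∠I = -88.0°.

I = 1.787∠-88.0° A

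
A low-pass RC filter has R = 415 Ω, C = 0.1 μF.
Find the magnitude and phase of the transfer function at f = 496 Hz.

Step 1 — Angular frequency: ω = 2π·496 = 3116 rad/s.
Step 2 — Transfer function: H(jω) = 1/(1 + jωRC).
Step 3 — Denominator: 1 + jωRC = 1 + j·3116·415·1e-07 = 1 + j0.1293.
Step 4 — H = 0.9835 - j0.1272.
Step 5 — Magnitude: |H| = 0.9917 (-0.1 dB); phase: φ = -7.4°.

|H| = 0.9917 (-0.1 dB), φ = -7.4°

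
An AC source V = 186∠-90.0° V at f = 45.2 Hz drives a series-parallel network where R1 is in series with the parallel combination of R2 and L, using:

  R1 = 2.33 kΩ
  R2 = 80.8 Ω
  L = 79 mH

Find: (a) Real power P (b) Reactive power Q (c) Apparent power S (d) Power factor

Step 1 — Angular frequency: ω = 2π·f = 2π·45.2 = 284 rad/s.
Step 2 — Component impedances:
  R1: Z = R = 2330 Ω
  R2: Z = R = 80.8 Ω
  L: Z = jωL = j·284·0.079 = 0 + j22.44 Ω
Step 3 — Parallel branch: R2 || L = 1/(1/R2 + 1/L) = 5.784 + j20.83 Ω.
Step 4 — Series with R1: Z_total = R1 + (R2 || L) = 2336 + j20.83 Ω = 2336∠0.5° Ω.
Step 5 — Source phasor: V = 186∠-90.0° V = 0 - j186 V.
Step 6 — Current: I = V / Z = -0.0007101 - j0.07962 A = 0.07963∠-90.5° A.
Step 7 — Complex power: S = V·I* = 14.81 + j0.1321 VA.
Step 8 — Real power: P = Re(S) = 14.81 W.
Step 9 — Reactive power: Q = Im(S) = 0.1321 VAR.
Step 10 — Apparent power: |S| = 14.81 VA.
Step 11 — Power factor: PF = P/|S| = 1 (lagging).

(a) P = 14.81 W  (b) Q = 0.1321 VAR  (c) S = 14.81 VA  (d) PF = 1 (lagging)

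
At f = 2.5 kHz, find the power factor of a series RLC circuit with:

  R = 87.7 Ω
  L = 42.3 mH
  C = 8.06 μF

Step 1 — Angular frequency: ω = 2π·f = 2π·2500 = 1.571e+04 rad/s.
Step 2 — Component impedances:
  R: Z = R = 87.7 Ω
  L: Z = jωL = j·1.571e+04·0.0423 = 0 + j664.4 Ω
  C: Z = 1/(jωC) = -j/(ω·C) = 0 - j7.899 Ω
Step 3 — Series combination: Z_total = R + L + C = 87.7 + j656.5 Ω = 662.4∠82.4° Ω.
Step 4 — Power factor: PF = cos(φ) = Re(Z)/|Z| = 87.7/662.4 = 0.1324.
Step 5 — Type: Im(Z) = 656.5 ⇒ lagging (phase φ = 82.4°).

PF = 0.1324 (lagging, φ = 82.4°)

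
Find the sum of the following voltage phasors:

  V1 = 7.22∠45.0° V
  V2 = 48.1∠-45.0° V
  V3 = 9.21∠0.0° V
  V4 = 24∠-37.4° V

Step 1 — Convert each phasor to rectangular form:
  V1 = 7.22·(cos(45.0°) + j·sin(45.0°)) = 5.105 + j5.105 V
  V2 = 48.1·(cos(-45.0°) + j·sin(-45.0°)) = 34.01 - j34.01 V
  V3 = 9.21·(cos(0.0°) + j·sin(0.0°)) = 9.21 V
  V4 = 24·(cos(-37.4°) + j·sin(-37.4°)) = 19.07 - j14.58 V
Step 2 — Sum components: V_total = 67.39 - j43.48 V.
Step 3 — Convert to polar: |V_total| = 80.2 V, ∠V_total = -32.8°.

V_total = 80.2∠-32.8° V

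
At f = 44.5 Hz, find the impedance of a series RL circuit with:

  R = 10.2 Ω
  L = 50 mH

Step 1 — Angular frequency: ω = 2π·f = 2π·44.5 = 279.6 rad/s.
Step 2 — Component impedances:
  R: Z = R = 10.2 Ω
  L: Z = jωL = j·279.6·0.05 = 0 + j13.98 Ω
Step 3 — Series combination: Z_total = R + L = 10.2 + j13.98 Ω = 17.31∠53.9° Ω.

Z = 10.2 + j13.98 Ω = 17.31∠53.9° Ω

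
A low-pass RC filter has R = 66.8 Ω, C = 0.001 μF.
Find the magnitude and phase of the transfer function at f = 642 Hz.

Step 1 — Angular frequency: ω = 2π·642 = 4034 rad/s.
Step 2 — Transfer function: H(jω) = 1/(1 + jωRC).
Step 3 — Denominator: 1 + jωRC = 1 + j·4034·66.8·1e-09 = 1 + j0.0002695.
Step 4 — H = 1 - j0.0002695.
Step 5 — Magnitude: |H| = 1 (-0.0 dB); phase: φ = -0.0°.

|H| = 1 (-0.0 dB), φ = -0.0°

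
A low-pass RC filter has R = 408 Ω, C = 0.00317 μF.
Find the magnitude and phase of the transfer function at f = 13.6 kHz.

Step 1 — Angular frequency: ω = 2π·1.36e+04 = 8.545e+04 rad/s.
Step 2 — Transfer function: H(jω) = 1/(1 + jωRC).
Step 3 — Denominator: 1 + jωRC = 1 + j·8.545e+04·408·3.17e-09 = 1 + j0.1105.
Step 4 — H = 0.9879 - j0.1092.
Step 5 — Magnitude: |H| = 0.9939 (-0.1 dB); phase: φ = -6.3°.

|H| = 0.9939 (-0.1 dB), φ = -6.3°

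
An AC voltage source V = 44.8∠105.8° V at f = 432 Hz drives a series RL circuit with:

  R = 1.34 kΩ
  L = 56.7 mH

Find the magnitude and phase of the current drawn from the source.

Step 1 — Angular frequency: ω = 2π·f = 2π·432 = 2714 rad/s.
Step 2 — Component impedances:
  R: Z = R = 1340 Ω
  L: Z = jωL = j·2714·0.0567 = 0 + j153.9 Ω
Step 3 — Series combination: Z_total = R + L = 1340 + j153.9 Ω = 1349∠6.6° Ω.
Step 4 — Source phasor: V = 44.8∠105.8° V = -12.2 + j43.11 V.
Step 5 — Ohm's law: I = V / Z_total = (-12.2 + j43.11) / (1340 + j153.9) = -0.005338 + j0.03278 A.
Step 6 — Convert to polar: |I| = 0.03321 A, ∠I = 99.2°.

I = 0.03321∠99.2° A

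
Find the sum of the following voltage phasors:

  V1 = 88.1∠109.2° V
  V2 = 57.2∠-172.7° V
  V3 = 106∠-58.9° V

Step 1 — Convert each phasor to rectangular form:
  V1 = 88.1·(cos(109.2°) + j·sin(109.2°)) = -28.97 + j83.2 V
  V2 = 57.2·(cos(-172.7°) + j·sin(-172.7°)) = -56.74 - j7.268 V
  V3 = 106·(cos(-58.9°) + j·sin(-58.9°)) = 54.75 - j90.76 V
Step 2 — Sum components: V_total = -30.96 - j14.83 V.
Step 3 — Convert to polar: |V_total| = 34.33 V, ∠V_total = -154.4°.

V_total = 34.33∠-154.4° V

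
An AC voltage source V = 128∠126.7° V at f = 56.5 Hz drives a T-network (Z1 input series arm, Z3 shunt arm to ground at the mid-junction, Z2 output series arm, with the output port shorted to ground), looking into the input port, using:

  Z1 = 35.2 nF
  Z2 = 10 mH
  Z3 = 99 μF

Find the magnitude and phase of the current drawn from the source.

Step 1 — Angular frequency: ω = 2π·f = 2π·56.5 = 355 rad/s.
Step 2 — Component impedances:
  Z1: Z = 1/(jωC) = -j/(ω·C) = 0 - j8.003e+04 Ω
  Z2: Z = jωL = j·355·0.01 = 0 + j3.55 Ω
  Z3: Z = 1/(jωC) = -j/(ω·C) = 0 - j28.45 Ω
Step 3 — With the output port shorted to ground, the output series arm Z2 runs from the junction to ground; the shunt arm Z3 also runs from the junction to ground. They appear in parallel: Z3 || Z2 = 0 + j4.056 Ω.
Step 4 — Series with input arm Z1: Z_in = Z1 + (Z3 || Z2) = 0 - j8.002e+04 Ω = 8.002e+04∠-90.0° Ω.
Step 5 — Source phasor: V = 128∠126.7° V = -76.5 + j102.6 V.
Step 6 — Ohm's law: I = V / Z_total = (-76.5 + j102.6) / (0 - j8.002e+04) = -0.001282 - j0.0009559 A.
Step 7 — Convert to polar: |I| = 0.0016 A, ∠I = -143.3°.

I = 0.0016∠-143.3° A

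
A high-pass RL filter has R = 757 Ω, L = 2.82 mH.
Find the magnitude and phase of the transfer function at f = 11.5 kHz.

Step 1 — Angular frequency: ω = 2π·1.15e+04 = 7.226e+04 rad/s.
Step 2 — Transfer function: H(jω) = jωL/(R + jωL).
Step 3 — Numerator jωL = j·203.8; denominator R + jωL = 757 + j203.8.
Step 4 — H = 0.06756 + j0.251.
Step 5 — Magnitude: |H| = 0.2599 (-11.7 dB); phase: φ = 74.9°.

|H| = 0.2599 (-11.7 dB), φ = 74.9°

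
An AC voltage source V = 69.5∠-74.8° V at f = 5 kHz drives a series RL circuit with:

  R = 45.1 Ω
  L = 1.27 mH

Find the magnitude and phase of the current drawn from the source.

Step 1 — Angular frequency: ω = 2π·f = 2π·5000 = 3.142e+04 rad/s.
Step 2 — Component impedances:
  R: Z = R = 45.1 Ω
  L: Z = jωL = j·3.142e+04·0.00127 = 0 + j39.9 Ω
Step 3 — Series combination: Z_total = R + L = 45.1 + j39.9 Ω = 60.22∠41.5° Ω.
Step 4 — Source phasor: V = 69.5∠-74.8° V = 18.22 - j67.07 V.
Step 5 — Ohm's law: I = V / Z_total = (18.22 - j67.07) / (45.1 + j39.9) = -0.5114 - j1.035 A.
Step 6 — Convert to polar: |I| = 1.154 A, ∠I = -116.3°.

I = 1.154∠-116.3° A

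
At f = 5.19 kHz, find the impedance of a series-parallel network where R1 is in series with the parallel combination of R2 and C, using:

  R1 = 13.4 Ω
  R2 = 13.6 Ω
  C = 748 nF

Step 1 — Angular frequency: ω = 2π·f = 2π·5190 = 3.261e+04 rad/s.
Step 2 — Component impedances:
  R1: Z = R = 13.4 Ω
  R2: Z = R = 13.6 Ω
  C: Z = 1/(jωC) = -j/(ω·C) = 0 - j41 Ω
Step 3 — Parallel branch: R2 || C = 1/(1/R2 + 1/C) = 12.25 - j4.064 Ω.
Step 4 — Series with R1: Z_total = R1 + (R2 || C) = 25.65 - j4.064 Ω = 25.97∠-9.0° Ω.

Z = 25.65 - j4.064 Ω = 25.97∠-9.0° Ω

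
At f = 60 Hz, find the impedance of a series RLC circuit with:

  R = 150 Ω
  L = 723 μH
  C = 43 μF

Step 1 — Angular frequency: ω = 2π·f = 2π·60 = 377 rad/s.
Step 2 — Component impedances:
  R: Z = R = 150 Ω
  L: Z = jωL = j·377·0.000723 = 0 + j0.2726 Ω
  C: Z = 1/(jωC) = -j/(ω·C) = 0 - j61.69 Ω
Step 3 — Series combination: Z_total = R + L + C = 150 - j61.42 Ω = 162.1∠-22.3° Ω.

Z = 150 - j61.42 Ω = 162.1∠-22.3° Ω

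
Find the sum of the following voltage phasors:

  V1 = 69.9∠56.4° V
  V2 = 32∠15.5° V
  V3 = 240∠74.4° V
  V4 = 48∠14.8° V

Step 1 — Convert each phasor to rectangular form:
  V1 = 69.9·(cos(56.4°) + j·sin(56.4°)) = 38.68 + j58.22 V
  V2 = 32·(cos(15.5°) + j·sin(15.5°)) = 30.84 + j8.552 V
  V3 = 240·(cos(74.4°) + j·sin(74.4°)) = 64.54 + j231.2 V
  V4 = 48·(cos(14.8°) + j·sin(14.8°)) = 46.41 + j12.26 V
Step 2 — Sum components: V_total = 180.5 + j310.2 V.
Step 3 — Convert to polar: |V_total| = 358.9 V, ∠V_total = 59.8°.

V_total = 358.9∠59.8° V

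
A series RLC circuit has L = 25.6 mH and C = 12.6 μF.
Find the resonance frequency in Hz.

Step 1 — Resonance condition Im(Z)=0 gives ω₀ = 1/√(LC).
Step 2 — ω₀ = 1/√(0.0256·1.26e-05) = 1761 rad/s.
Step 3 — f₀ = ω₀/(2π) = 280.2 Hz.

f₀ = 280.2 Hz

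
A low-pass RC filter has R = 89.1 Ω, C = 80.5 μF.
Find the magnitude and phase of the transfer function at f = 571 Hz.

Step 1 — Angular frequency: ω = 2π·571 = 3588 rad/s.
Step 2 — Transfer function: H(jω) = 1/(1 + jωRC).
Step 3 — Denominator: 1 + jωRC = 1 + j·3588·89.1·8.05e-05 = 1 + j25.73.
Step 4 — H = 0.001508 - j0.0388.
Step 5 — Magnitude: |H| = 0.03883 (-28.2 dB); phase: φ = -87.8°.

|H| = 0.03883 (-28.2 dB), φ = -87.8°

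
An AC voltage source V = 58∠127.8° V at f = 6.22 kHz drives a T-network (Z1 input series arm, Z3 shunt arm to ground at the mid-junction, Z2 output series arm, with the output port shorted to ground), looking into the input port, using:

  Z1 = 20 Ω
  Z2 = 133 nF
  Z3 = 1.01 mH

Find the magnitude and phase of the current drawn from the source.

Step 1 — Angular frequency: ω = 2π·f = 2π·6220 = 3.908e+04 rad/s.
Step 2 — Component impedances:
  Z1: Z = R = 20 Ω
  Z2: Z = 1/(jωC) = -j/(ω·C) = 0 - j192.4 Ω
  Z3: Z = jωL = j·3.908e+04·0.00101 = 0 + j39.47 Ω
Step 3 — With the output port shorted to ground, the output series arm Z2 runs from the junction to ground; the shunt arm Z3 also runs from the junction to ground. They appear in parallel: Z3 || Z2 = 0 + j49.66 Ω.
Step 4 — Series with input arm Z1: Z_in = Z1 + (Z3 || Z2) = 20 + j49.66 Ω = 53.54∠68.1° Ω.
Step 5 — Source phasor: V = 58∠127.8° V = -35.55 + j45.83 V.
Step 6 — Ohm's law: I = V / Z_total = (-35.55 + j45.83) / (20 + j49.66) = 0.546 + j0.9357 A.
Step 7 — Convert to polar: |I| = 1.083 A, ∠I = 59.7°.

I = 1.083∠59.7° A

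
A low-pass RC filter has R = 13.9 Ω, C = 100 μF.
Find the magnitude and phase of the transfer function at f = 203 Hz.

Step 1 — Angular frequency: ω = 2π·203 = 1275 rad/s.
Step 2 — Transfer function: H(jω) = 1/(1 + jωRC).
Step 3 — Denominator: 1 + jωRC = 1 + j·1275·13.9·0.0001 = 1 + j1.773.
Step 4 — H = 0.2414 - j0.4279.
Step 5 — Magnitude: |H| = 0.4913 (-6.2 dB); phase: φ = -60.6°.

|H| = 0.4913 (-6.2 dB), φ = -60.6°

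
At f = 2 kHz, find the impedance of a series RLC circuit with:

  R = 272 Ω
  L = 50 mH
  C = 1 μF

Step 1 — Angular frequency: ω = 2π·f = 2π·2000 = 1.257e+04 rad/s.
Step 2 — Component impedances:
  R: Z = R = 272 Ω
  L: Z = jωL = j·1.257e+04·0.05 = 0 + j628.3 Ω
  C: Z = 1/(jωC) = -j/(ω·C) = 0 - j79.58 Ω
Step 3 — Series combination: Z_total = R + L + C = 272 + j548.7 Ω = 612.5∠63.6° Ω.

Z = 272 + j548.7 Ω = 612.5∠63.6° Ω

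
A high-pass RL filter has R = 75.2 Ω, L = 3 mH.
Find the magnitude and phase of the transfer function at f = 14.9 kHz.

Step 1 — Angular frequency: ω = 2π·1.49e+04 = 9.362e+04 rad/s.
Step 2 — Transfer function: H(jω) = jωL/(R + jωL).
Step 3 — Numerator jωL = j·280.9; denominator R + jωL = 75.2 + j280.9.
Step 4 — H = 0.9331 + j0.2498.
Step 5 — Magnitude: |H| = 0.966 (-0.3 dB); phase: φ = 15.0°.

|H| = 0.966 (-0.3 dB), φ = 15.0°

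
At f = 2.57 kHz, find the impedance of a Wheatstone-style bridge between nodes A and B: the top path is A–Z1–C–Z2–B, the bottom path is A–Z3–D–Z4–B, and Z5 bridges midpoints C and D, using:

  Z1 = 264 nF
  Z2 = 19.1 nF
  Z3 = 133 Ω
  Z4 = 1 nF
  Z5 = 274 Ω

Step 1 — Angular frequency: ω = 2π·f = 2π·2570 = 1.615e+04 rad/s.
Step 2 — Component impedances:
  Z1: Z = 1/(jωC) = -j/(ω·C) = 0 - j234.6 Ω
  Z2: Z = 1/(jωC) = -j/(ω·C) = 0 - j3242 Ω
  Z3: Z = R = 133 Ω
  Z4: Z = 1/(jωC) = -j/(ω·C) = 0 - j6.193e+04 Ω
  Z5: Z = R = 274 Ω
Step 3 — Bridge requires nodal analysis (the Z5 bridge couples midpoints C and D, so the two paths cannot be reduced to a simple series/parallel combination). Setting node B to ground and injecting 1 A at node A, the 3-node admittance system at A, C, D solves to V_A = Z_AB = 94.81 - j3245 Ω = 3247∠-88.3° Ω.

Z = 94.81 - j3245 Ω = 3247∠-88.3° Ω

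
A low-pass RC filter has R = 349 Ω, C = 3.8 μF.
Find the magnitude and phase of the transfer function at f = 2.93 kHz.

Step 1 — Angular frequency: ω = 2π·2930 = 1.841e+04 rad/s.
Step 2 — Transfer function: H(jω) = 1/(1 + jωRC).
Step 3 — Denominator: 1 + jωRC = 1 + j·1.841e+04·349·3.8e-06 = 1 + j24.41.
Step 4 — H = 0.001675 - j0.04089.
Step 5 — Magnitude: |H| = 0.04092 (-27.8 dB); phase: φ = -87.7°.

|H| = 0.04092 (-27.8 dB), φ = -87.7°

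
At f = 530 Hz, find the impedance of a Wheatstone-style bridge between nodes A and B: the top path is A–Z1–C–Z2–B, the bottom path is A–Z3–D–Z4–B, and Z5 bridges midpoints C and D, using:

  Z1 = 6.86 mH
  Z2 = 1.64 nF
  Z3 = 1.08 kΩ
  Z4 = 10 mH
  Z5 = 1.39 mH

Step 1 — Angular frequency: ω = 2π·f = 2π·530 = 3330 rad/s.
Step 2 — Component impedances:
  Z1: Z = jωL = j·3330·0.00686 = 0 + j22.84 Ω
  Z2: Z = 1/(jωC) = -j/(ω·C) = 0 - j1.831e+05 Ω
  Z3: Z = R = 1080 Ω
  Z4: Z = jωL = j·3330·0.01 = 0 + j33.3 Ω
  Z5: Z = jωL = j·3330·0.00139 = 0 + j4.629 Ω
Step 3 — Bridge requires nodal analysis (the Z5 bridge couples midpoints C and D, so the two paths cannot be reduced to a simple series/parallel combination). Setting node B to ground and injecting 1 A at node A, the 3-node admittance system at A, C, D solves to V_A = Z_AB = 0.6985 + j60.76 Ω = 60.77∠89.3° Ω.

Z = 0.6985 + j60.76 Ω = 60.77∠89.3° Ω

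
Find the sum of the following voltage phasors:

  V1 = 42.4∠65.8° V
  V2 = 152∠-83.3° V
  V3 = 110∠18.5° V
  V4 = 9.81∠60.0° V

Step 1 — Convert each phasor to rectangular form:
  V1 = 42.4·(cos(65.8°) + j·sin(65.8°)) = 17.38 + j38.67 V
  V2 = 152·(cos(-83.3°) + j·sin(-83.3°)) = 17.73 - j151 V
  V3 = 110·(cos(18.5°) + j·sin(18.5°)) = 104.3 + j34.9 V
  V4 = 9.81·(cos(60.0°) + j·sin(60.0°)) = 4.905 + j8.496 V
Step 2 — Sum components: V_total = 144.3 - j68.89 V.
Step 3 — Convert to polar: |V_total| = 159.9 V, ∠V_total = -25.5°.

V_total = 159.9∠-25.5° V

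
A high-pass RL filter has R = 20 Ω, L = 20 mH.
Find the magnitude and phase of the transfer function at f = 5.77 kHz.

Step 1 — Angular frequency: ω = 2π·5770 = 3.625e+04 rad/s.
Step 2 — Transfer function: H(jω) = jωL/(R + jωL).
Step 3 — Numerator jωL = j·725.1; denominator R + jωL = 20 + j725.1.
Step 4 — H = 0.9992 + j0.02756.
Step 5 — Magnitude: |H| = 0.9996 (-0.0 dB); phase: φ = 1.6°.

|H| = 0.9996 (-0.0 dB), φ = 1.6°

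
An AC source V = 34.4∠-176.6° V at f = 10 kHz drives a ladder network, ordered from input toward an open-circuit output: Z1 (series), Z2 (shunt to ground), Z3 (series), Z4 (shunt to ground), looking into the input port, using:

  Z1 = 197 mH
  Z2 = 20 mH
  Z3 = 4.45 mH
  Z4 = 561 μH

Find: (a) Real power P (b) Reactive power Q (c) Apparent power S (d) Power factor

Step 1 — Angular frequency: ω = 2π·f = 2π·1e+04 = 6.283e+04 rad/s.
Step 2 — Component impedances:
  Z1: Z = jωL = j·6.283e+04·0.197 = 0 + j1.238e+04 Ω
  Z2: Z = jωL = j·6.283e+04·0.02 = 0 + j1257 Ω
  Z3: Z = jωL = j·6.283e+04·0.00445 = 0 + j279.6 Ω
  Z4: Z = jωL = j·6.283e+04·0.000561 = 0 + j35.25 Ω
Step 3 — Ladder network (open output): work backward from the far end, alternating series and parallel combinations. Z_in = 0 + j1.263e+04 Ω = 1.263e+04∠90.0° Ω.
Step 4 — Source phasor: V = 34.4∠-176.6° V = -34.34 - j2.04 V.
Step 5 — Current: I = V / Z = -0.0001615 + j0.002719 A = 0.002724∠93.4° A.
Step 6 — Complex power: S = V·I* = 0 + j0.0937 VA.
Step 7 — Real power: P = Re(S) = 0 W.
Step 8 — Reactive power: Q = Im(S) = 0.0937 VAR.
Step 9 — Apparent power: |S| = 0.0937 VA.
Step 10 — Power factor: PF = P/|S| = 0 (lagging).

(a) P = 0 W  (b) Q = 0.0937 VAR  (c) S = 0.0937 VA  (d) PF = 0 (lagging)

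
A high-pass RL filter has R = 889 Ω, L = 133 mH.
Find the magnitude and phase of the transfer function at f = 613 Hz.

Step 1 — Angular frequency: ω = 2π·613 = 3852 rad/s.
Step 2 — Transfer function: H(jω) = jωL/(R + jωL).
Step 3 — Numerator jωL = j·512.3; denominator R + jωL = 889 + j512.3.
Step 4 — H = 0.2493 + j0.4326.
Step 5 — Magnitude: |H| = 0.4993 (-6.0 dB); phase: φ = 60.0°.

|H| = 0.4993 (-6.0 dB), φ = 60.0°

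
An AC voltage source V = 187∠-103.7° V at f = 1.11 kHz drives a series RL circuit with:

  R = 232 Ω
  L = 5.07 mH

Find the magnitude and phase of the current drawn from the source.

Step 1 — Angular frequency: ω = 2π·f = 2π·1110 = 6974 rad/s.
Step 2 — Component impedances:
  R: Z = R = 232 Ω
  L: Z = jωL = j·6974·0.00507 = 0 + j35.36 Ω
Step 3 — Series combination: Z_total = R + L = 232 + j35.36 Ω = 234.7∠8.7° Ω.
Step 4 — Source phasor: V = 187∠-103.7° V = -44.29 - j181.7 V.
Step 5 — Ohm's law: I = V / Z_total = (-44.29 - j181.7) / (232 + j35.36) = -0.3032 - j0.7369 A.
Step 6 — Convert to polar: |I| = 0.7968 A, ∠I = -112.4°.

I = 0.7968∠-112.4° A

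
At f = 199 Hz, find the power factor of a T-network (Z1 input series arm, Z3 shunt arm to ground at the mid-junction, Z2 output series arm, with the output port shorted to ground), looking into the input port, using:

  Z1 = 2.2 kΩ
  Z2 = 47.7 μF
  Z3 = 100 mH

Step 1 — Angular frequency: ω = 2π·f = 2π·199 = 1250 rad/s.
Step 2 — Component impedances:
  Z1: Z = R = 2200 Ω
  Z2: Z = 1/(jωC) = -j/(ω·C) = 0 - j16.77 Ω
  Z3: Z = jωL = j·1250·0.1 = 0 + j125 Ω
Step 3 — With the output port shorted to ground, the output series arm Z2 runs from the junction to ground; the shunt arm Z3 also runs from the junction to ground. They appear in parallel: Z3 || Z2 = 0 - j19.36 Ω.
Step 4 — Series with input arm Z1: Z_in = Z1 + (Z3 || Z2) = 2200 - j19.36 Ω = 2200∠-0.5° Ω.
Step 5 — Power factor: PF = cos(φ) = Re(Z)/|Z| = 2200/2200 = 1.
Step 6 — Type: Im(Z) = -19.36 ⇒ leading (phase φ = -0.5°).

PF = 1 (leading, φ = -0.5°)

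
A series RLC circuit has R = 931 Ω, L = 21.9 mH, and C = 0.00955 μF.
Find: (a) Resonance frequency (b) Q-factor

Step 1 — Resonance condition Im(Z)=0 gives ω₀ = 1/√(LC).
Step 2 — ω₀ = 1/√(0.0219·9.55e-09) = 6.915e+04 rad/s.
Step 3 — f₀ = ω₀/(2π) = 1.101e+04 Hz.
Step 4 — Series Q: Q = ω₀L/R = 6.915e+04·0.0219/931 = 1.627.

(a) f₀ = 1.101e+04 Hz  (b) Q = 1.627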